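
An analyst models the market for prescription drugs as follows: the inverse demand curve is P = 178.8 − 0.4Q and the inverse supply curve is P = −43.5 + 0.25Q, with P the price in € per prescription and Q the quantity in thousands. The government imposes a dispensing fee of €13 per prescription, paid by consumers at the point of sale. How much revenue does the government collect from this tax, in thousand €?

Rewrite in direct form: Qd = 447 − 2.5P and Qs = 4P + 174.
Before the tax: set 447 − 2.5P = 4P + 174 → P* = €42, Q* = 342.
With the tax collected from consumers, demand (in seller-price terms) shifts: Qd = 447 − 2.5(P + 13).
New equilibrium: consumers pay €50, sellers receive €37, Q = 322. (Wedge: Pb − Ps = 13.)
Revenue = t · Q = 13 · 322 = €4186.

Tax revenue = €4186 thousand.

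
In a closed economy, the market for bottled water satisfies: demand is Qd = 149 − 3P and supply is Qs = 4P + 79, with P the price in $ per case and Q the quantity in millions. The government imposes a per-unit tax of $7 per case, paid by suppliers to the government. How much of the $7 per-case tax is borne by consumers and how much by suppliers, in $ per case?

Consumers bear $4 per case; suppliers bear $3 per case.

Before the tax: set 149 − 3P = 4P + 79 → P* = $10, Q* = 119.
With the tax collected from suppliers, supply shifts: Qs = 4(P − 7) + 79.
New equilibrium: consumers pay $14, suppliers receive $7, Q = 107. (Wedge: Pb − Ps = 7.)
Burden on consumers: $4; on suppliers: $3. (They sum to $7.)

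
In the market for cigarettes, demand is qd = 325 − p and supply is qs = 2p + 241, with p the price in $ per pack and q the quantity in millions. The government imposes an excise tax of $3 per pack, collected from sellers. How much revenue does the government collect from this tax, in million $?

Tax revenue = $885 million.

Before the tax: set 325 − p = 2p + 241 → p* = $28, q* = 297.
With the tax collected from sellers, supply shifts: qs = 2(p − 3) + 241.
New equilibrium: buyers pay $30, sellers receive $27, q = 295. (Wedge: pb − ps = 3.)
Revenue = t · Q = 3 · 295 = $885.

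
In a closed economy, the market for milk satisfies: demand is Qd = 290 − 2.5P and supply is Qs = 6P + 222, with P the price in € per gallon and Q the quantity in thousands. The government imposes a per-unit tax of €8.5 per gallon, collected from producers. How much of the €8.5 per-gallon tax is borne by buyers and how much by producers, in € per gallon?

Without the tax, 290 − 2.5P = 6P + 222 gives 8.5P = 68, so P* = €8 and Q* = 270.
With the tax collected from producers, supply shifts: Qs = 6(P − 8.5) + 222.
New equilibrium: buyers pay €14, producers receive €5.5, Q = 255. (Wedge: Pb − Ps = 8.5.)
Burden on buyers: €6; on producers: €2.5. (They sum to €8.5.)
The less price-elastic side of the market bears the larger share of a per-unit tax.

Buyers bear €6 per gallon; producers bear €2.5 per gallon.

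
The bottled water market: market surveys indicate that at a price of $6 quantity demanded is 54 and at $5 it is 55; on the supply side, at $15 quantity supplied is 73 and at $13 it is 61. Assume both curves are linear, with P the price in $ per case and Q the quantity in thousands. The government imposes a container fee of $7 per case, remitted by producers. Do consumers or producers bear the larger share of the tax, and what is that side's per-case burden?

Consumers bear the larger share: $6 per case.

Demand slope: (55 − 54)/(5 − 6) = -1, so Qd = 60 − P.
Supply slope: (61 − 73)/(13 − 15) = 6, so Qs = 6P − 17.
Without the tax, 60 − P = 6P − 17 gives 7P = 77, so P* = $11 and Q* = 49.
With the tax collected from producers, supply shifts: Qs = 6(P − 7) − 17.
New equilibrium: consumers pay $17, producers receive $10, Q = 43. (Wedge: Pb − Ps = 7.)
Per-case burden: consumers $6, producers $1.
Consumers take the larger share because demand is less price-elastic here (demand slope 1 vs supply slope 6).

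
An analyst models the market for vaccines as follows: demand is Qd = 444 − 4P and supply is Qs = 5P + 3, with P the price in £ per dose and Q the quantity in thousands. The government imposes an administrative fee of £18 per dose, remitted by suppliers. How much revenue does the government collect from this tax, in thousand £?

Tax revenue = £3744 thousand.

Before the tax: set 444 − 4P = 5P + 3 → P* = £49, Q* = 248.
With the tax collected from suppliers, supply shifts: Qs = 5(P − 18) + 3.
New equilibrium: consumers pay £59, suppliers receive £41, Q = 208. (Wedge: Pb − Ps = 18.)
Revenue = t · Q = 18 · 208 = £3744.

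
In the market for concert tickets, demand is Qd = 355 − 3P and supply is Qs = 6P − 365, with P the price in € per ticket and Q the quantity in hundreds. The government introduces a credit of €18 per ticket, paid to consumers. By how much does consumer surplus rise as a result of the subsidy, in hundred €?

Before the subsidy: set 355 − 3P = 6P − 365 → P* = €80, Q* = 115.
With a per-unit subsidy paid to consumers, each effectively pays P − 18, so demand becomes Qd = 355 − 3(P − 18).
New equilibrium: consumers pay €68, sellers receive €86, Q = 151. (Wedge: Pb − Ps = −18.)
ΔCS is the trapezoid between Q = 151 and Q = 115 of height €12: ½ · (115 + 151) · 12 = €1596.

Consumer surplus rises by €1596 hundred.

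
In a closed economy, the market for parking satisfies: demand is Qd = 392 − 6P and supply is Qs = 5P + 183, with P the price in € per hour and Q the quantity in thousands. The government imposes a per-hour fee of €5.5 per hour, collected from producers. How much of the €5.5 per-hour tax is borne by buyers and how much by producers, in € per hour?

Before the tax: set 392 − 6P = 5P + 183 → P* = €19, Q* = 278.
With the tax collected from producers, supply shifts: Qs = 5(P − 5.5) + 183.
New equilibrium: buyers pay €21.5, producers receive €16, Q = 263. (Wedge: Pb − Ps = 5.5.)
Burden on buyers: €2.5; on producers: €3. (They sum to €5.5.)
The less price-elastic side of the market bears the larger share of a per-unit tax.

Buyers bear €2.5 per hour; producers bear €3 per hour.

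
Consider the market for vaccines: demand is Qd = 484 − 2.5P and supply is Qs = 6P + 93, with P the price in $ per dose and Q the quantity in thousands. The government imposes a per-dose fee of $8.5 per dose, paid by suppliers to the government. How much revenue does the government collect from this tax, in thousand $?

Tax revenue = $3009 thousand.

Without the tax, 484 − 2.5P = 6P + 93 gives 8.5P = 391, so P* = $46 and Q* = 369.
With the tax collected from suppliers, supply shifts: Qs = 6(P − 8.5) + 93.
New equilibrium: buyers pay $52, suppliers receive $43.5, Q = 354. (Wedge: Pb − Ps = 8.5.)
Revenue = t · Q = 8.5 · 354 = $3009.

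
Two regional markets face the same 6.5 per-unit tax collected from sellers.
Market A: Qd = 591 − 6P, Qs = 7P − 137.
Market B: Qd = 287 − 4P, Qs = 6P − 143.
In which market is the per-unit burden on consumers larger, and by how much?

Market A: pre-tax P* = 56, Q* = 255; post-tax Q = 234; per-unit burden on consumers = 3.5.
Market B: pre-tax P* = 43, Q* = 115; post-tax Q = 99.4; per-unit burden on consumers = 3.9.
Difference: 3.5 vs 3.9 → market B is larger by 0.4.

Market B, by 0.4.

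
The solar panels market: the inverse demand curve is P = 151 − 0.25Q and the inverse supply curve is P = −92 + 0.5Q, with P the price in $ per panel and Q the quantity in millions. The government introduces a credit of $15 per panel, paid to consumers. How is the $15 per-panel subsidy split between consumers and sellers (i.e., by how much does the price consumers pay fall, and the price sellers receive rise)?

Inverting to Q(P) form: Qd = 604 − 4P; Qs = 2P + 184.
Without the subsidy, 604 − 4P = 2P + 184 gives 6P = 420, so P* = $70 and Q* = 324.
With a per-unit subsidy paid to consumers, each effectively pays P − 15, so demand becomes Qd = 604 − 4(P − 15).
Solving gives Q = 344 with consumers paying $65 and sellers receiving $80 (the $15 wedge).
Gain to consumers: $5; to sellers: $10. (They sum to $15.)

Consumers gain $5 per panel; sellers gain $10 per panel.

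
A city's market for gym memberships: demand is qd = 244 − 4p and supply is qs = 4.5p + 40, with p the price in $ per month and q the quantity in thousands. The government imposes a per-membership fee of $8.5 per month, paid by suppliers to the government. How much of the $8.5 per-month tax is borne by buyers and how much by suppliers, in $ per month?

Before the tax: set 244 − 4p = 4.5p + 40 → p* = $24, q* = 148.
With the tax collected from suppliers, supply shifts: qs = 4.5(p − 8.5) + 40.
New equilibrium: buyers pay $28.5, suppliers receive $20, q = 130. (Wedge: pb − ps = 8.5.)
Burden on buyers: $4.5; on suppliers: $4. (They sum to $8.5.)
The less price-elastic side of the market bears the larger share of a per-unit tax.

Buyers bear $4.5 per month; suppliers bear $4 per month.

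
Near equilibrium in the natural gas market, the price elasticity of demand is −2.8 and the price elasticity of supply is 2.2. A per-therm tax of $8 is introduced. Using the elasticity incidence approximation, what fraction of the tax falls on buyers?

Incidence ratio: buyers' share ≈ εs / (εs + |εd|) = 2.2 / (2.2 + 2.8) = 0.44.
Supply is the less elastic side, so buyers bear the smaller share.

Buyers' share ≈ 0.44.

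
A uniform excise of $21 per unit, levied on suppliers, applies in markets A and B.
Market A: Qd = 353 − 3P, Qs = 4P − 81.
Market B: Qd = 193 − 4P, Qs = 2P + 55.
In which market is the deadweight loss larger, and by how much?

Market A: pre-tax P* = $62, Q* = 167; post-tax Q = 131; deadweight loss = $378.
Market B: pre-tax P* = $23, Q* = 101; post-tax Q = 73; deadweight loss = $294.
Difference: $378 vs $294 → market A is larger by $84.

Market A, by $84.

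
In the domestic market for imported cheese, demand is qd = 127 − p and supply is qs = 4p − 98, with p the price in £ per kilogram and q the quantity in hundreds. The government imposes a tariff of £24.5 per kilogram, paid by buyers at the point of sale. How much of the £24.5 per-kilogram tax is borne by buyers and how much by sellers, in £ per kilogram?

Buyers bear £19.6 per kilogram; sellers bear £4.9 per kilogram.

Without the tax, 127 − p = 4p − 98 gives 5p = 225, so p* = £45 and q* = 82.
With the tax collected from buyers, demand (in seller-price terms) shifts: qd = 127 − (p + 24.5).
New equilibrium: buyers pay £64.6, sellers receive £40.1, q = 62.4. (Wedge: pb − ps = 24.5.)
Burden on buyers: £19.6; on sellers: £4.9. (They sum to £24.5.)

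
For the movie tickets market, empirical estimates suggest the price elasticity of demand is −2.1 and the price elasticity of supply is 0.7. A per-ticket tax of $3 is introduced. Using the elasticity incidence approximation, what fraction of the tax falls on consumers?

Incidence ratio: consumers' share ≈ εs / (εs + |εd|) = 0.7 / (0.7 + 2.1) = 0.25.
Supply is the less elastic side, so consumers bear the smaller share.

Consumers' share ≈ 0.25.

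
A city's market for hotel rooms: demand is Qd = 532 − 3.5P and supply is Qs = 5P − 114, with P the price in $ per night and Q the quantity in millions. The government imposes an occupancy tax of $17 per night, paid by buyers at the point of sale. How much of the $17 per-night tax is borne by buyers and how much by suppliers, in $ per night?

Without the tax, 532 − 3.5P = 5P − 114 gives 8.5P = 646, so P* = $76 and Q* = 266.
With the tax collected from buyers, demand (in seller-price terms) shifts: Qd = 532 − 3.5(P + 17).
Solving gives Q = 231 with buyers paying $86 and suppliers receiving $69 (the $17 wedge).
Burden on buyers: $10; on suppliers: $7. (They sum to $17.)

Buyers bear $10 per night; suppliers bear $7 per night.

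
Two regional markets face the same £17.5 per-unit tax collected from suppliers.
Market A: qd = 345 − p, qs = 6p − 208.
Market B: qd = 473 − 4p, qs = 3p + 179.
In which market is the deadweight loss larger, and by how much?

Market A: pre-tax p* = £79, q* = 266; post-tax q = 251; deadweight loss = £131.25.
Market B: pre-tax p* = £42, q* = 305; post-tax q = 275; deadweight loss = £262.5.
Difference: £131.25 vs £262.5 → market B is larger by £131.25.

Market B, by £131.25.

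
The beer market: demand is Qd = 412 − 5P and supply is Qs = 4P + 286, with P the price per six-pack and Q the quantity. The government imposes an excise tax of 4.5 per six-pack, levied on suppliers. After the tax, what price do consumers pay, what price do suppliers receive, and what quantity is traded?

Consumers pay 16; suppliers receive 11.5; quantity = 332.

Before the tax: set 412 − 5P = 4P + 286 → P* = 14, Q* = 342.
With the tax collected from suppliers, supply shifts: Qs = 4(P − 4.5) + 286.
New equilibrium: consumers pay 16, suppliers receive 11.5, Q = 332. (Wedge: Pb − Ps = 4.5.)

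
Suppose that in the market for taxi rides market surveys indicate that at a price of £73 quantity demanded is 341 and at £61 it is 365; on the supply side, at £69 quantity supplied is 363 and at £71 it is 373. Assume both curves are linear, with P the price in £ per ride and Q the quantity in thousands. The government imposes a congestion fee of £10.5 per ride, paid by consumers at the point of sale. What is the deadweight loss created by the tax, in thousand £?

Deadweight loss = £78.75 thousand.

Demand slope: (365 − 341)/(61 − 73) = -2, so Qd = 487 − 2P.
Supply slope: (373 − 363)/(71 − 69) = 5, so Qs = 5P + 18.
Before the tax: set 487 − 2P = 5P + 18 → P* = £67, Q* = 353.
With the tax collected from consumers, demand (in seller-price terms) shifts: Qd = 487 − 2(P + 10.5).
Solving gives Q = 338 with consumers paying £74.5 and producers receiving £64 (the £10.5 wedge).
Quantity falls by |ΔQ| = |353 − 338| = 15.
DWL = ½ · t · |ΔQ| = ½ · 10.5 · 15 = £78.75.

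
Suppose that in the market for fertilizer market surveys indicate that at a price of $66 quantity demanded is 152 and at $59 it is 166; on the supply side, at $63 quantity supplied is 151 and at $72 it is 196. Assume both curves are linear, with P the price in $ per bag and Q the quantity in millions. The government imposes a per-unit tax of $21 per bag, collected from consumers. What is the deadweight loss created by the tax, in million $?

Demand slope: (166 − 152)/(59 − 66) = -2, so Qd = 284 − 2P.
Supply slope: (196 − 151)/(72 − 63) = 5, so Qs = 5P − 164.
Without the tax, 284 − 2P = 5P − 164 gives 7P = 448, so P* = $64 and Q* = 156.
With the tax collected from consumers, demand (in seller-price terms) shifts: Qd = 284 − 2(P + 21).
Solving gives Q = 126 with consumers paying $79 and suppliers receiving $58 (the $21 wedge).
Quantity falls by |ΔQ| = |156 − 126| = 30.
DWL = ½ · t · |ΔQ| = ½ · 21 · 30 = $315.

Deadweight loss = $315 million.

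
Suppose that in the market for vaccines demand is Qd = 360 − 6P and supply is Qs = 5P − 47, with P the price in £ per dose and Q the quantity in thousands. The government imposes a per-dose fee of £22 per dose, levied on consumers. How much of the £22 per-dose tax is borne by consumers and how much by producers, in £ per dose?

Before the tax: set 360 − 6P = 5P − 47 → P* = £37, Q* = 138.
With the tax collected from consumers, demand (in seller-price terms) shifts: Qd = 360 − 6(P + 22).
Solving gives Q = 78 with consumers paying £47 and producers receiving £25 (the £22 wedge).
Burden on consumers: £10; on producers: £12. (They sum to £22.)
The less price-elastic side of the market bears the larger share of a per-unit tax.

Consumers bear £10 per dose; producers bear £12 per dose.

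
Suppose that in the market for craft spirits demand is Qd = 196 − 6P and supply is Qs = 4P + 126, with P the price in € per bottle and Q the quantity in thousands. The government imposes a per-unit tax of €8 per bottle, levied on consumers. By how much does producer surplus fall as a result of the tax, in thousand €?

Without the tax, 196 − 6P = 4P + 126 gives 10P = 70, so P* = €7 and Q* = 154.
With the tax collected from consumers, demand (in seller-price terms) shifts: Qd = 196 − 6(P + 8).
New equilibrium: consumers pay €10.2, producers receive €2.2, Q = 134.8. (Wedge: Pb − Ps = 8.)
ΔPS is the trapezoid between Q = 134.8 and Q = 154 of height €4.8: ½ · (154 + 134.8) · 4.8 = €693.12.

Producer surplus falls by €693.12 thousand.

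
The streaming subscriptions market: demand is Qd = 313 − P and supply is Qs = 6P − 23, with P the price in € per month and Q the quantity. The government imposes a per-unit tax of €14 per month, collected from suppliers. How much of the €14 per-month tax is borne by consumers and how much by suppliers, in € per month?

Before the tax: set 313 − P = 6P − 23 → P* = €48, Q* = 265.
With the tax collected from suppliers, supply shifts: Qs = 6(P − 14) − 23.
New equilibrium: consumers pay €60, suppliers receive €46, Q = 253. (Wedge: Pb − Ps = 14.)
Burden on consumers: €12; on suppliers: €2. (They sum to €14.)
The less price-elastic side of the market bears the larger share of a per-unit tax.

Consumers bear €12 per month; suppliers bear €2 per month.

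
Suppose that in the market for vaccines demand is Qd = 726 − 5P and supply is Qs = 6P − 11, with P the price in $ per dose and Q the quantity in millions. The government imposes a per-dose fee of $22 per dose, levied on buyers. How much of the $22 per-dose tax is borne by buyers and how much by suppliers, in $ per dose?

Without the tax, 726 − 5P = 6P − 11 gives 11P = 737, so P* = $67 and Q* = 391.
With the tax collected from buyers, demand (in seller-price terms) shifts: Qd = 726 − 5(P + 22).
Solving gives Q = 331 with buyers paying $79 and suppliers receiving $57 (the $22 wedge).
Burden on buyers: $12; on suppliers: $10. (They sum to $22.)

Buyers bear $12 per dose; suppliers bear $10 per dose.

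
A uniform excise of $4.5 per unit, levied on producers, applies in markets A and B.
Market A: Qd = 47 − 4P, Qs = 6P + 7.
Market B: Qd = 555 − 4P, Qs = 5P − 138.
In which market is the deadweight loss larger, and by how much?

Market A, by $1.8.

Market A: pre-tax P* = $4, Q* = 31; post-tax Q = 20.2; deadweight loss = $24.3.
Market B: pre-tax P* = $77, Q* = 247; post-tax Q = 237; deadweight loss = $22.5.
Difference: $24.3 vs $22.5 → market A is larger by $1.8.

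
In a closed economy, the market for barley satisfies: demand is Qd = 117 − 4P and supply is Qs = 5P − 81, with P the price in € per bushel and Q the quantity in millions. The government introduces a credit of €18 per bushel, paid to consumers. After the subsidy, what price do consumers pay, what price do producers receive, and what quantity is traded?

Consumers pay €12; producers receive €30; quantity = 69.

Before the subsidy: set 117 − 4P = 5P − 81 → P* = €22, Q* = 29.
With a per-unit subsidy paid to consumers, each effectively pays P − 18, so demand becomes Qd = 117 − 4(P − 18).
New equilibrium: consumers pay €12, producers receive €30, Q = 69. (Wedge: Pb − Ps = −18.)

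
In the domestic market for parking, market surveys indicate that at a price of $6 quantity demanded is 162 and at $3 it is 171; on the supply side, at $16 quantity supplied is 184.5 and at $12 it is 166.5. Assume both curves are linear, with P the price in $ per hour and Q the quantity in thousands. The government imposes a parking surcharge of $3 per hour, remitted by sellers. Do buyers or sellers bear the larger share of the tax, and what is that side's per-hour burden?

Buyers bear the larger share: $1.8 per hour.

Demand slope: (171 − 162)/(3 − 6) = -3, so Qd = 180 − 3P.
Supply slope: (166.5 − 184.5)/(12 − 16) = 4.5, so Qs = 4.5P + 112.5.
Without the tax, 180 − 3P = 4.5P + 112.5 gives 7.5P = 67.5, so P* = $9 and Q* = 153.
With the tax collected from sellers, supply shifts: Qs = 4.5(P − 3) + 112.5.
Solving gives Q = 147.6 with buyers paying $10.8 and sellers receiving $7.8 (the $3 wedge).
Per-hour burden: buyers $1.8, sellers $1.2.
Buyers take the larger share because demand is less price-elastic here (demand slope 3 vs supply slope 4.5).
The less price-elastic side of the market bears the larger share of a per-unit tax.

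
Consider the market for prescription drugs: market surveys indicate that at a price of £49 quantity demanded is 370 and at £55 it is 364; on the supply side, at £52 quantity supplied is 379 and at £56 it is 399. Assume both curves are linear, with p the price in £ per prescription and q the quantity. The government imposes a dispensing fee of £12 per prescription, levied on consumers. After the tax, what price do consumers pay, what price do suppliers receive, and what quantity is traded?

Consumers pay £60; suppliers receive £48; quantity = 359.

Demand slope: (364 − 370)/(55 − 49) = -1, so qd = 419 − p.
Supply slope: (399 − 379)/(56 − 52) = 5, so qs = 5p + 119.
Before the tax: set 419 − p = 5p + 119 → p* = £50, q* = 369.
With the tax collected from consumers, demand (in seller-price terms) shifts: qd = 419 − (p + 12).
Solving gives q = 359 with consumers paying £60 and suppliers receiving £48 (the £12 wedge).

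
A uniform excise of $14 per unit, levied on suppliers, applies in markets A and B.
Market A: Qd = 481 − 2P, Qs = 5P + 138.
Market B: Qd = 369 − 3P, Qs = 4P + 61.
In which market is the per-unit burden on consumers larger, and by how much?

Market A, by $2.

Market A: pre-tax P* = $49, Q* = 383; post-tax Q = 363; per-unit burden on consumers = $10.
Market B: pre-tax P* = $44, Q* = 237; post-tax Q = 213; per-unit burden on consumers = $8.
Difference: $10 vs $8 → market A is larger by $2.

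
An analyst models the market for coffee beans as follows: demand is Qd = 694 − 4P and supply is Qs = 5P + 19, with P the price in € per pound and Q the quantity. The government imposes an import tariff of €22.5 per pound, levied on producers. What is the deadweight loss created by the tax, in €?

Deadweight loss = €562.5.

Without the tax, 694 − 4P = 5P + 19 gives 9P = 675, so P* = €75 and Q* = 394.
With the tax collected from producers, supply shifts: Qs = 5(P − 22.5) + 19.
Solving gives Q = 344 with consumers paying €87.5 and producers receiving €65 (the €22.5 wedge).
Quantity falls by |ΔQ| = |394 − 344| = 50.
DWL = ½ · t · |ΔQ| = ½ · 22.5 · 50 = €562.5.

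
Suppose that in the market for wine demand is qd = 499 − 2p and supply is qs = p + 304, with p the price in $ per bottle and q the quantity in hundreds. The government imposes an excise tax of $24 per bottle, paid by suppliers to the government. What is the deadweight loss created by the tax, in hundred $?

Before the tax: set 499 − 2p = p + 304 → p* = $65, q* = 369.
With the tax collected from suppliers, supply shifts: qs = (p − 24) + 304.
New equilibrium: buyers pay $73, suppliers receive $49, q = 353. (Wedge: pb − ps = 24.)
Quantity falls by |ΔQ| = |369 − 353| = 16.
DWL = ½ · t · |ΔQ| = ½ · 24 · 16 = $192.

Deadweight loss = $192 hundred.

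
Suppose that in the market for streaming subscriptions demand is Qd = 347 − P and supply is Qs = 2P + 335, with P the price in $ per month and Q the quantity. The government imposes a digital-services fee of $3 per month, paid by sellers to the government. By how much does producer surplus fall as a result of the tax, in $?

Producer surplus falls by $342.

Without the tax, 347 − P = 2P + 335 gives 3P = 12, so P* = $4 and Q* = 343.
With the tax collected from sellers, supply shifts: Qs = 2(P − 3) + 335.
New equilibrium: consumers pay $6, sellers receive $3, Q = 341. (Wedge: Pb − Ps = 3.)
ΔPS is the trapezoid between Q = 341 and Q = 343 of height $1: ½ · (343 + 341) · 1 = $342.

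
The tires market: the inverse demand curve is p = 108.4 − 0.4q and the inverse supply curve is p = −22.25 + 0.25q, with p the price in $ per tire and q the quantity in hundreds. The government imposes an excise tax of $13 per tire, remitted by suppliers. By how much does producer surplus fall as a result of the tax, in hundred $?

Inverting to q(p) form: qd = 271 − 2.5p; qs = 4p + 89.
Without the tax, 271 − 2.5p = 4p + 89 gives 6.5p = 182, so p* = $28 and q* = 201.
With the tax collected from suppliers, supply shifts: qs = 4(p − 13) + 89.
New equilibrium: consumers pay $36, suppliers receive $23, q = 181. (Wedge: pb − ps = 13.)
ΔPS is the trapezoid between Q = 181 and Q = 201 of height $5: ½ · (201 + 181) · 5 = $955.

Producer surplus falls by $955 hundred.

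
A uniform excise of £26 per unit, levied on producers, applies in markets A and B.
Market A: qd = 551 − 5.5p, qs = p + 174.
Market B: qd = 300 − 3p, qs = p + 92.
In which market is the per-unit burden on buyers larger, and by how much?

Market B, by £2.5.

Market A: pre-tax p* = £58, q* = 232; post-tax q = 210; per-unit burden on buyers = £4.
Market B: pre-tax p* = £52, q* = 144; post-tax q = 124.5; per-unit burden on buyers = £6.5.
Difference: £4 vs £6.5 → market B is larger by £2.5.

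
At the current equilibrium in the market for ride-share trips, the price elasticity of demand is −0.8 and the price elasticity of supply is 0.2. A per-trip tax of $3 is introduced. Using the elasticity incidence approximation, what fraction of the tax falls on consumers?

Consumers' share ≈ 0.2.

Incidence ratio: consumers' share ≈ εs / (εs + |εd|) = 0.2 / (0.2 + 0.8) = 0.2.
Supply is the less elastic side, so consumers bear the smaller share.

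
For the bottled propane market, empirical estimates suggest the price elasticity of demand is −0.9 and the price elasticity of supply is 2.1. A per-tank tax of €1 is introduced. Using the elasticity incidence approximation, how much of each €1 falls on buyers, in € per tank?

Buyers bear ≈ €0.7 per tank.

Incidence ratio: buyers' share ≈ εs / (εs + |εd|) = 2.1 / (2.1 + 0.9) = 0.7.
So buyers bear ≈ 0.7 × €1 = €0.7; sellers bear €0.3.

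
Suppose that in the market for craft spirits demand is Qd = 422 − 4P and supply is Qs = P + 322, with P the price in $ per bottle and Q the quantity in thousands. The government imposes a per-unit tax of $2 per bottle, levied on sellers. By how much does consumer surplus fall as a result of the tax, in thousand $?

Before the tax: set 422 − 4P = P + 322 → P* = $20, Q* = 342.
With the tax collected from sellers, supply shifts: Qs = (P − 2) + 322.
New equilibrium: consumers pay $20.4, sellers receive $18.4, Q = 340.4. (Wedge: Pb − Ps = 2.)
ΔCS is the trapezoid between Q = 340.4 and Q = 342 of height $0.4: ½ · (342 + 340.4) · 0.4 = $136.48.

Consumer surplus falls by $136.48 thousand.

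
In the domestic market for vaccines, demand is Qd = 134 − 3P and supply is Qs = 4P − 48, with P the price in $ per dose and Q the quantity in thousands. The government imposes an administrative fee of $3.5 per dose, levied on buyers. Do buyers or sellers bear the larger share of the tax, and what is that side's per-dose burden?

Before the tax: set 134 − 3P = 4P − 48 → P* = $26, Q* = 56.
With the tax collected from buyers, demand (in seller-price terms) shifts: Qd = 134 − 3(P + 3.5).
Solving gives Q = 50 with buyers paying $28 and sellers receiving $24.5 (the $3.5 wedge).
Per-dose burden: buyers $2, sellers $1.5.
Buyers take the larger share because demand is less price-elastic here (demand slope 3 vs supply slope 4).
The less price-elastic side of the market bears the larger share of a per-unit tax.

Buyers bear the larger share: $2 per dose.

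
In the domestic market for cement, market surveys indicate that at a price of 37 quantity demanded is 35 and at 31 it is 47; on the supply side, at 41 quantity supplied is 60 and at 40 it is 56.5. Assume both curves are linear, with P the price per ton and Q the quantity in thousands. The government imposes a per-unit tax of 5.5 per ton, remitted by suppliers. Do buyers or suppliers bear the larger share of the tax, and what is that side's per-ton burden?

Demand slope: (47 − 35)/(31 − 37) = -2, so Qd = 109 − 2P.
Supply slope: (56.5 − 60)/(40 − 41) = 3.5, so Qs = 3.5P − 83.5.
Before the tax: set 109 − 2P = 3.5P − 83.5 → P* = 35, Q* = 39.
With the tax collected from suppliers, supply shifts: Qs = 3.5(P − 5.5) − 83.5.
New equilibrium: buyers pay 38.5, suppliers receive 33, Q = 32. (Wedge: Pb − Ps = 5.5.)
Per-ton burden: buyers 3.5, suppliers 2.
Buyers take the larger share because demand is less price-elastic here (demand slope 2 vs supply slope 3.5).
The less price-elastic side of the market bears the larger share of a per-unit tax.

Buyers bear the larger share: 3.5 per ton.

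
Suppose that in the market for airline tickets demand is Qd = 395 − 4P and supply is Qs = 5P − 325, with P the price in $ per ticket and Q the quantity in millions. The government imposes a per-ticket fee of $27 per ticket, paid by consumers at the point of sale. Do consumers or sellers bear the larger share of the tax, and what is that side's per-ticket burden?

Without the tax, 395 − 4P = 5P − 325 gives 9P = 720, so P* = $80 and Q* = 75.
With the tax collected from consumers, demand (in seller-price terms) shifts: Qd = 395 − 4(P + 27).
New equilibrium: consumers pay $95, sellers receive $68, Q = 15. (Wedge: Pb − Ps = 27.)
Per-ticket burden: consumers $15, sellers $12.
Consumers take the larger share because demand is less price-elastic here (demand slope 4 vs supply slope 5).
The less price-elastic side of the market bears the larger share of a per-unit tax.

Consumers bear the larger share: $15 per ticket.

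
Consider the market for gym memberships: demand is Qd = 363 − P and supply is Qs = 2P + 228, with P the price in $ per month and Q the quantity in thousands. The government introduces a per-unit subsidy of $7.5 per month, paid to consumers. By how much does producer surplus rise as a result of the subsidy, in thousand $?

Without the subsidy, 363 − P = 2P + 228 gives 3P = 135, so P* = $45 and Q* = 318.
With a per-unit subsidy paid to consumers, each effectively pays P − 7.5, so demand becomes Qd = 363 − (P − 7.5).
New equilibrium: consumers pay $40, suppliers receive $47.5, Q = 323. (Wedge: Pb − Ps = −7.5.)
ΔPS is the trapezoid between Q = 323 and Q = 318 of height $2.5: ½ · (318 + 323) · 2.5 = $801.25.

Producer surplus rises by $801.25 thousand.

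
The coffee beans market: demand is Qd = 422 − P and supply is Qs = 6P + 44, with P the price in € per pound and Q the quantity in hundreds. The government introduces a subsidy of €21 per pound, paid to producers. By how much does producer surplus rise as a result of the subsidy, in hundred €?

Producer surplus rises by €1131 hundred.

Without the subsidy, 422 − P = 6P + 44 gives 7P = 378, so P* = €54 and Q* = 368.
With a per-unit subsidy paid to producers, each receives P + 21 per unit sold, so supply becomes Qs = 6(P + 21) + 44.
Solving gives Q = 386 with buyers paying €36 and producers receiving €57 (the €21 wedge).
ΔPS is the trapezoid between Q = 386 and Q = 368 of height €3: ½ · (368 + 386) · 3 = €1131.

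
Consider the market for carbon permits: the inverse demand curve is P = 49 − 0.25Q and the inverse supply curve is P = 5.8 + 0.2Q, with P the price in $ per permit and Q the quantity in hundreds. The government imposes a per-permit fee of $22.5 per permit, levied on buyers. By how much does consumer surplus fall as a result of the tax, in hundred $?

Consumer surplus falls by $887.5 hundred.

Inverting to Q(P) form: Qd = 196 − 4P; Qs = 5P − 29.
Before the tax: set 196 − 4P = 5P − 29 → P* = $25, Q* = 96.
With the tax collected from buyers, demand (in seller-price terms) shifts: Qd = 196 − 4(P + 22.5).
New equilibrium: buyers pay $37.5, sellers receive $15, Q = 46. (Wedge: Pb − Ps = 22.5.)
ΔCS is the trapezoid between Q = 46 and Q = 96 of height $12.5: ½ · (96 + 46) · 12.5 = $887.5.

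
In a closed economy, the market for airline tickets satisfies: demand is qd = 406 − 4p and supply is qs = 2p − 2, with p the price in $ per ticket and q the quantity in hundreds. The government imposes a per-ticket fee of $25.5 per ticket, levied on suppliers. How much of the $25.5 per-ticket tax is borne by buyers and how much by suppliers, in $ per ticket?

Before the tax: set 406 − 4p = 2p − 2 → p* = $68, q* = 134.
With the tax collected from suppliers, supply shifts: qs = 2(p − 25.5) − 2.
New equilibrium: buyers pay $76.5, suppliers receive $51, q = 100. (Wedge: pb − ps = 25.5.)
Burden on buyers: $8.5; on suppliers: $17. (They sum to $25.5.)
The less price-elastic side of the market bears the larger share of a per-unit tax.

Buyers bear $8.5 per ticket; suppliers bear $17 per ticket.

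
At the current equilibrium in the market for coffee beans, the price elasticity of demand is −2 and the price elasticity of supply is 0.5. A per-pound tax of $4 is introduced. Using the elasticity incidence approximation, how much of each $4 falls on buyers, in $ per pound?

Buyers bear ≈ $0.8 per pound.

Incidence ratio: buyers' share ≈ εs / (εs + |εd|) = 0.5 / (0.5 + 2) = 0.2.
So buyers bear ≈ 0.2 × $4 = $0.8; sellers bear $3.2.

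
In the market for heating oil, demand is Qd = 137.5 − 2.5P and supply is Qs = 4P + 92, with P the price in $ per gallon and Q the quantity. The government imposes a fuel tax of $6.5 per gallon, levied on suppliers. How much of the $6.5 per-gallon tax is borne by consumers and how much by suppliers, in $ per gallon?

Consumers bear $4 per gallon; suppliers bear $2.5 per gallon.

Without the tax, 137.5 − 2.5P = 4P + 92 gives 6.5P = 45.5, so P* = $7 and Q* = 120.
With the tax collected from suppliers, supply shifts: Qs = 4(P − 6.5) + 92.
New equilibrium: consumers pay $11, suppliers receive $4.5, Q = 110. (Wedge: Pb − Ps = 6.5.)
Burden on consumers: $4; on suppliers: $2.5. (They sum to $6.5.)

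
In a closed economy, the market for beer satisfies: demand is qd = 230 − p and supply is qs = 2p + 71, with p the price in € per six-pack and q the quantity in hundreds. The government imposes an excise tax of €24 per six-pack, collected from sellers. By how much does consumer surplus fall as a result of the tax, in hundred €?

Consumer surplus falls by €2704 hundred.

Without the tax, 230 − p = 2p + 71 gives 3p = 159, so p* = €53 and q* = 177.
With the tax collected from sellers, supply shifts: qs = 2(p − 24) + 71.
Solving gives q = 161 with consumers paying €69 and sellers receiving €45 (the €24 wedge).
ΔCS is the trapezoid between Q = 161 and Q = 177 of height €16: ½ · (177 + 161) · 16 = €2704.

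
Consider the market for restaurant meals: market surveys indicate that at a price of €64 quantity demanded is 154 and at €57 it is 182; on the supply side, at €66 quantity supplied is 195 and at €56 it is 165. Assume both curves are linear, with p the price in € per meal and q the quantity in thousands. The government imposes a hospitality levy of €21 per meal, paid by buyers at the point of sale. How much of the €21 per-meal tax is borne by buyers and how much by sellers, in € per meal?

Demand slope: (182 − 154)/(57 − 64) = -4, so qd = 410 − 4p.
Supply slope: (165 − 195)/(56 − 66) = 3, so qs = 3p − 3.
Before the tax: set 410 − 4p = 3p − 3 → p* = €59, q* = 174.
With the tax collected from buyers, demand (in seller-price terms) shifts: qd = 410 − 4(p + 21).
Solving gives q = 138 with buyers paying €68 and sellers receiving €47 (the €21 wedge).
Burden on buyers: €9; on sellers: €12. (They sum to €21.)
The less price-elastic side of the market bears the larger share of a per-unit tax.

Buyers bear €9 per meal; sellers bear €12 per meal.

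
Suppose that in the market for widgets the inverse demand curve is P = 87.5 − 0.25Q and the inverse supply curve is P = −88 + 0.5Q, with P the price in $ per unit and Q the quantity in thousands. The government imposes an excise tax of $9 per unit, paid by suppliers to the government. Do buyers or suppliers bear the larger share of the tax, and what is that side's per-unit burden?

Suppliers bear the larger share: $6 per unit.

Rewrite in direct form: Qd = 350 − 4P and Qs = 2P + 176.
Without the tax, 350 − 4P = 2P + 176 gives 6P = 174, so P* = $29 and Q* = 234.
With the tax collected from suppliers, supply shifts: Qs = 2(P − 9) + 176.
Solving gives Q = 222 with buyers paying $32 and suppliers receiving $23 (the $9 wedge).
Per-unit burden: buyers $3, suppliers $6.
Suppliers take the larger share because supply is less price-elastic here (demand slope 4 vs supply slope 2).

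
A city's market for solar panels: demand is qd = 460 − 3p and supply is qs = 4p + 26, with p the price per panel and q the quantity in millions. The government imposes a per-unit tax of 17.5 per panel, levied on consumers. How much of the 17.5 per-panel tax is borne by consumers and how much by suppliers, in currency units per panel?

Without the tax, 460 − 3p = 4p + 26 gives 7p = 434, so p* = 62 and q* = 274.
With the tax collected from consumers, demand (in seller-price terms) shifts: qd = 460 − 3(p + 17.5).
New equilibrium: consumers pay 72, suppliers receive 54.5, q = 244. (Wedge: pb − ps = 17.5.)
Burden on consumers: 10; on suppliers: 7.5. (They sum to 17.5.)
The less price-elastic side of the market bears the larger share of a per-unit tax.

Consumers bear 10 per panel; suppliers bear 7.5 per panel.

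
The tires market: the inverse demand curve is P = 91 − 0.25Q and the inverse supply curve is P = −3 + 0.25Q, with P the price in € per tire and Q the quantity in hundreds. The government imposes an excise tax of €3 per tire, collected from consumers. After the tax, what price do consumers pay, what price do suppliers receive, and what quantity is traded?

Consumers pay €45.5; suppliers receive €42.5; quantity = 182.

Rewrite in direct form: Qd = 364 − 4P and Qs = 4P + 12.
Before the tax: set 364 − 4P = 4P + 12 → P* = €44, Q* = 188.
With the tax collected from consumers, demand (in seller-price terms) shifts: Qd = 364 − 4(P + 3).
New equilibrium: consumers pay €45.5, suppliers receive €42.5, Q = 182. (Wedge: Pb − Ps = 3.)
The less price-elastic side of the market bears the larger share of a per-unit tax.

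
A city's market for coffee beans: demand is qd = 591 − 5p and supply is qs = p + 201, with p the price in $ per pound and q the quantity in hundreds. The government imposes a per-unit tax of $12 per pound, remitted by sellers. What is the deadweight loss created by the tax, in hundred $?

Deadweight loss = $60 hundred.

Without the tax, 591 − 5p = p + 201 gives 6p = 390, so p* = $65 and q* = 266.
With the tax collected from sellers, supply shifts: qs = (p − 12) + 201.
Solving gives q = 256 with buyers paying $67 and sellers receiving $55 (the $12 wedge).
Quantity falls by |ΔQ| = |266 − 256| = 10.
DWL = ½ · t · |ΔQ| = ½ · 12 · 10 = $60.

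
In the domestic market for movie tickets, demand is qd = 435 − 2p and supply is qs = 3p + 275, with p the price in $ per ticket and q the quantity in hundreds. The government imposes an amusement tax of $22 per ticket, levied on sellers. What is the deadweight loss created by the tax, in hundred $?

Deadweight loss = $290.4 hundred.

Without the tax, 435 − 2p = 3p + 275 gives 5p = 160, so p* = $32 and q* = 371.
With the tax collected from sellers, supply shifts: qs = 3(p − 22) + 275.
New equilibrium: consumers pay $45.2, sellers receive $23.2, q = 344.6. (Wedge: pb − ps = 22.)
Quantity falls by |ΔQ| = |371 − 344.6| = 26.4.
DWL = ½ · t · |ΔQ| = ½ · 22 · 26.4 = $290.4.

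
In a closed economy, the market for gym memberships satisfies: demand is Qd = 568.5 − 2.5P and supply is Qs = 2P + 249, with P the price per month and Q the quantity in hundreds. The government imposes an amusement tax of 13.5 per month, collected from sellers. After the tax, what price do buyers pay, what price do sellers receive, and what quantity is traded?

Without the tax, 568.5 − 2.5P = 2P + 249 gives 4.5P = 319.5, so P* = 71 and Q* = 391.
With the tax collected from sellers, supply shifts: Qs = 2(P − 13.5) + 249.
Solving gives Q = 376 with buyers paying 77 and sellers receiving 63.5 (the 13.5 wedge).

Buyers pay 77; sellers receive 63.5; quantity = 376.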